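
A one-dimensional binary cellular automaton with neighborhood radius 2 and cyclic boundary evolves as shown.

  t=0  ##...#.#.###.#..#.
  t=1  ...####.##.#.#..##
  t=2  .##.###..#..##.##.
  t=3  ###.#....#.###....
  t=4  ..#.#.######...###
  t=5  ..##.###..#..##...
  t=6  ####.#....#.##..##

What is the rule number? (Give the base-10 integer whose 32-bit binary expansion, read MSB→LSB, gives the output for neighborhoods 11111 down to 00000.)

1620814975

  #####|.  b31=0 t=4,i=8
  ####.|#  b30=1 t=1,i=5
  ###.#|#  b29=1 t=0,i=11
  ###..|.  b28=0 t=2,i=6
  ##.##|.  b27=0 t=1,i=7
  ##.#.|.  b26=0 t=0,i=12
  ##..#|.  b25=0 t=2,i=7
  ##...|.  b24=0 t=0,i=2
  #.###|#  b23=1 t=0,i=9
  #.##.|.  b22=0 t=0,i=0
  #.#.#|.  b21=0 t=0,i=7
  #.#..|#  b20=1 t=0,i=13
  #..##|#  b19=1 t=1,i=15
  #..#.|.  b18=0 t=0,i=15
  #...#|#  b17=1 t=0,i=3
  #....|#  b16=1 t=3,i=6
  .####|#  b15=1 t=1,i=4
  .###.|.  b14=0 t=0,i=10
  .##.#|#  b13=1 t=1,i=9
  .##..|.  b12=0 t=0,i=1
  .#.##|#  b11=1 t=0,i=8
  .#.#.|#  b10=1 t=0,i=6
  .#..#|.  b9=0 t=0,i=14
  .#...|.  b8=0 t=3,i=5
  ..###|.  b7=0 t=1,i=3
  ..##.|#  b6=1 t=1,i=16
  ..#.#|#  b5=1 t=0,i=5
  ..#..|#  b4=1 t=2,i=9
  ...##|#  b3=1 t=1,i=2
  ...#.|#  b2=1 t=0,i=4
  ....#|#  b1=1 t=3,i=7
  .....|#  b0=1 t=5,i=17
  bits 01100000100110111010110001111111 = 1620814975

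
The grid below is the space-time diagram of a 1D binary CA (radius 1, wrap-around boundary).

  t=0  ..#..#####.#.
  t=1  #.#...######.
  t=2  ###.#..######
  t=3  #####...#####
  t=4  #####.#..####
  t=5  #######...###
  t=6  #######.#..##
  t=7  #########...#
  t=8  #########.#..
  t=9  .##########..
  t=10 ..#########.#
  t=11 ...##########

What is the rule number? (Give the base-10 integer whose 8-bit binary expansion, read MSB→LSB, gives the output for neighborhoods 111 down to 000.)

229

  [7] ### => #  t=0,i=6
  [6] ##. => #  t=0,i=9
  [5] #.# => #  t=0,i=10
  [4] #.. => .  t=0,i=3
  [3] .## => .  t=0,i=5
  [2] .#. => #  t=0,i=2
  [1] ..# => .  t=0,i=1
  [0] ... => #  t=0,i=0
  bits 11100101 = 229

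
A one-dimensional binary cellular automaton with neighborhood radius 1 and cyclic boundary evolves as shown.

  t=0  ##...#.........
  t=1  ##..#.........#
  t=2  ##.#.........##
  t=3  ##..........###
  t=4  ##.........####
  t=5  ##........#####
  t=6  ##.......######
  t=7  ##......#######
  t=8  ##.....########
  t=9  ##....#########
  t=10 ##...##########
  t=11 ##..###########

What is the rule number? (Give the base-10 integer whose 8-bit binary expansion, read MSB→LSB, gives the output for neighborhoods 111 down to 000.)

202

  [7] ### => #  t=1,i=0
  [6] ##. => #  t=0,i=1
  [5] #.# => .  t=2,i=2
  [4] #.. => .  t=0,i=2
  [3] .## => #  t=0,i=0
  [2] .#. => .  t=0,i=5
  [1] ..# => #  t=0,i=4
  [0] ... => .  t=0,i=3
  bits 11001010 = 202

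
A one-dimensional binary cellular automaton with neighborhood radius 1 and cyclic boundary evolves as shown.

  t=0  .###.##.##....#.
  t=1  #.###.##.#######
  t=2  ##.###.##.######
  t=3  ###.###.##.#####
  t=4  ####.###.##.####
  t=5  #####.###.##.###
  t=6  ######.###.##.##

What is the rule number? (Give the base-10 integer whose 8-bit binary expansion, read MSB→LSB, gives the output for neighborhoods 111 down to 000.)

247

  nb ###: next=#  (t=0,i=2, bit7=1)
  nb ##.: next=#  (t=0,i=3, bit6=1)
  nb #.#: next=#  (t=0,i=4, bit5=1)
  nb #..: next=#  (t=0,i=10, bit4=1)
  nb .##: next=.  (t=0,i=1, bit3=0)
  nb .#.: next=#  (t=0,i=14, bit2=1)
  nb ..#: next=#  (t=0,i=0, bit1=1)
  nb ...: next=#  (t=0,i=11, bit0=1)
  bits 11110111 = 247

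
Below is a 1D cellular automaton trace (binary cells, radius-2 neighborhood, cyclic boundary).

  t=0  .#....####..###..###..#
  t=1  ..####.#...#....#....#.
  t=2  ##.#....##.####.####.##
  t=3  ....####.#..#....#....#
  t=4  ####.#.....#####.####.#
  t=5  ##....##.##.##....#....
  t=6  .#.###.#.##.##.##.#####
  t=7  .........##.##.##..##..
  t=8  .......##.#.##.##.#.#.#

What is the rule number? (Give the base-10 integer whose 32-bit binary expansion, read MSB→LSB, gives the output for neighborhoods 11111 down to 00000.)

2152706330

  ##### -> #   bit 31 = 1  t=4,i=1
  ####. -> .   bit 30 = 0  t=0,i=8
  ###.# -> .   bit 29 = 0  t=1,i=5
  ###.. -> .   bit 28 = 0  t=0,i=9
  ##.## -> .   bit 27 = 0  t=2,i=10
  ##.#. -> .   bit 26 = 0  t=1,i=6
  ##..# -> .   bit 25 = 0  t=0,i=10
  ##... -> .   bit 24 = 0  t=5,i=2
  #.### -> .   bit 23 = 0  t=2,i=11
  #.##. -> #   bit 22 = 1  t=5,i=9
  #.#.# -> .   bit 21 = 0  t=6,i=1
  #.#.. -> .   bit 20 = 0  t=0,i=1
  #..## -> #   bit 19 = 1  t=0,i=11
  #..#. -> #   bit 18 = 1  t=0,i=21
  #...# -> #   bit 17 = 1  t=1,i=0
  #.... -> #   bit 16 = 1  t=0,i=3
  .#### -> #   bit 15 = 1  t=0,i=7
  .###. -> .   bit 14 = 0  t=0,i=13
  .##.# -> #   bit 13 = 1  t=2,i=9
  .##.. -> #   bit 12 = 1  t=5,i=1
  .#.## -> .   bit 11 = 0  t=6,i=2
  .#.#. -> .   bit 10 = 0  t=0,i=0
  .#..# -> .   bit 9 = 0  t=3,i=10
  .#... -> #   bit 8 = 1  t=0,i=2
  ..### -> .   bit 7 = 0  t=0,i=6
  ..##. -> .   bit 6 = 0  t=2,i=8
  ..#.# -> .   bit 5 = 0  t=0,i=22
  ..#.. -> #   bit 4 = 1  t=1,i=11
  ...## -> #   bit 3 = 1  t=0,i=5
  ...#. -> .   bit 2 = 0  t=1,i=10
  ....# -> #   bit 1 = 1  t=0,i=4
  ..... -> .   bit 0 = 0  t=4,i=8
  bits 10000000010011111011000100011010 = 2152706330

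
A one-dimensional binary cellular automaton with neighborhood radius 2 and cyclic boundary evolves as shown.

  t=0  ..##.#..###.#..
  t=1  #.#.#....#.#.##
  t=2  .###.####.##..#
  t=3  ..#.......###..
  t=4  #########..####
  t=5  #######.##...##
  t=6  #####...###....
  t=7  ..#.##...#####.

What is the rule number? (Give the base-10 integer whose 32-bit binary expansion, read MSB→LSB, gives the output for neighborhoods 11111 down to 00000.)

  #####|#  b31=1 t=4,i=0
  ####.|.  b30=0 t=2,i=7
  ###.#|.  b29=0 t=0,i=10
  ###..|#  b28=1 t=3,i=12
  ##.##|.  b27=0 t=2,i=4
  ##.#.|#  b26=1 t=0,i=4
  ##..#|#  b25=1 t=2,i=12
  ##...|#  b24=1 t=3,i=13
  #.###|.  b23=0 t=1,i=13
  #.##.|#  b22=1 t=2,i=10
  #.#.#|#  b21=1 t=1,i=2
  #.#..|.  b20=0 t=0,i=5
  #..##|.  b19=0 t=0,i=7
  #..#.|.  b18=0 t=2,i=13
  #...#|.  b17=0 t=5,i=11
  #....|#  b16=1 t=0,i=14
  .####|.  b15=0 t=2,i=6
  .###.|#  b14=1 t=0,i=9
  .##.#|.  b13=0 t=0,i=3
  .##..|#  b12=1 t=2,i=11
  .#.##|.  b11=0 t=1,i=12
  .#.#.|#  b10=1 t=1,i=3
  .#..#|.  b9=0 t=0,i=6
  .#...|#  b8=1 t=0,i=13
  ..###|.  b7=0 t=0,i=8
  ..##.|#  b6=1 t=0,i=2
  ..#.#|.  b5=0 t=1,i=9
  ..#..|#  b4=1 t=3,i=2
  ...##|.  b3=0 t=0,i=1
  ...#.|#  b2=1 t=1,i=8
  ....#|#  b1=1 t=0,i=0
  .....|#  b0=1 t=3,i=5
  bits 10010111011000010101010101010111 = 2539738455

2539738455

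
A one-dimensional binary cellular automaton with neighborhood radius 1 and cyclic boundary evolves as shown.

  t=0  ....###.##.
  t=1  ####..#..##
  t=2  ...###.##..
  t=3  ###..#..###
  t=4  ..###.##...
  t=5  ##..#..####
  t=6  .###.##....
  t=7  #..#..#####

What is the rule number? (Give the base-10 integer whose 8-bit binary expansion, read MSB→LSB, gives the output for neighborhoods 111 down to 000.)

83

  ### -> .   bit 7 = 0  t=0,i=5
  ##. -> #   bit 6 = 1  t=0,i=6
  #.# -> .   bit 5 = 0  t=0,i=7
  #.. -> #   bit 4 = 1  t=0,i=10
  .## -> .   bit 3 = 0  t=0,i=4
  .#. -> .   bit 2 = 0  t=1,i=6
  ..# -> #   bit 1 = 1  t=0,i=3
  ... -> #   bit 0 = 1  t=0,i=0
  bits 01010011 = 83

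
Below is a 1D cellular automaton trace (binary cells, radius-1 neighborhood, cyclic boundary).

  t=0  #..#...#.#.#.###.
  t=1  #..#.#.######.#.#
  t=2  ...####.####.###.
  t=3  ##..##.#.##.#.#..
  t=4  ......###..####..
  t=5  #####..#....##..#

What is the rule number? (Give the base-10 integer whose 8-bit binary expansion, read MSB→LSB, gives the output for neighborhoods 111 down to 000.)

  ### -> #   bit 7 = 1  t=0,i=14
  ##. -> .   bit 6 = 0  t=0,i=15
  #.# -> #   bit 5 = 1  t=0,i=8
  #.. -> .   bit 4 = 0  t=0,i=1
  .## -> .   bit 3 = 0  t=0,i=13
  .#. -> #   bit 2 = 1  t=0,i=0
  ..# -> .   bit 1 = 0  t=0,i=2
  ... -> #   bit 0 = 1  t=0,i=5
  bits 10100101 = 165

165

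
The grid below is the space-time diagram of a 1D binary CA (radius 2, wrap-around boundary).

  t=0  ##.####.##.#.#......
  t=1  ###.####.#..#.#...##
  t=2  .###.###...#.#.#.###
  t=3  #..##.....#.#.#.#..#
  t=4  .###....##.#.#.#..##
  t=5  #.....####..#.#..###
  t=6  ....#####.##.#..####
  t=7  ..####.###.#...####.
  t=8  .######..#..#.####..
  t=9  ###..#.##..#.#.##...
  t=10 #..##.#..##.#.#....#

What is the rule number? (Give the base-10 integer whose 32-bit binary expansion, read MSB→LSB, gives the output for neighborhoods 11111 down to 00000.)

  nb #####: next=.  (t=1,i=0, bit31=0)
  nb ####.: next=#  (t=0,i=5, bit30=1)
  nb ###.#: next=#  (t=0,i=6, bit29=1)
  nb ###..: next=.  (t=2,i=7, bit28=0)
  nb ##.##: next=#  (t=0,i=2, bit27=1)
  nb ##.#.: next=.  (t=0,i=10, bit26=0)
  nb ##..#: next=#  (t=3,i=1, bit25=1)
  nb ##...: next=.  (t=2,i=8, bit24=0)
  nb #.###: next=.  (t=0,i=3, bit23=0)
  nb #.##.: next=.  (t=0,i=8, bit22=0)
  nb #.#.#: next=.  (t=0,i=11, bit21=0)
  nb #.#..: next=.  (t=0,i=13, bit20=0)
  nb #..##: next=#  (t=3,i=2, bit19=1)
  nb #..#.: next=#  (t=1,i=11, bit18=1)
  nb #...#: next=.  (t=1,i=16, bit17=0)
  nb #....: next=.  (t=0,i=15, bit16=0)
  nb .####: next=#  (t=0,i=4, bit15=1)
  nb .###.: next=.  (t=2,i=2, bit14=0)
  nb .##.#: next=#  (t=0,i=1, bit13=1)
  nb .##..: next=.  (t=3,i=0, bit12=0)
  nb .#.##: next=#  (t=2,i=16, bit11=1)
  nb .#.#.: next=#  (t=0,i=12, bit10=1)
  nb .#..#: next=.  (t=1,i=10, bit9=0)
  nb .#...: next=#  (t=0,i=14, bit8=1)
  nb ..###: next=#  (t=1,i=18, bit7=1)
  nb ..##.: next=#  (t=0,i=0, bit6=1)
  nb ..#.#: next=.  (t=1,i=12, bit5=0)
  nb ..#..: next=.  (t=8,i=9, bit4=0)
  nb ...##: next=#  (t=0,i=19, bit3=1)
  nb ...#.: next=#  (t=2,i=10, bit2=1)
  nb ....#: next=#  (t=0,i=18, bit1=1)
  nb .....: next=.  (t=0,i=16, bit0=0)
  bits 01101010000011001010110111001110 = 1779215822

1779215822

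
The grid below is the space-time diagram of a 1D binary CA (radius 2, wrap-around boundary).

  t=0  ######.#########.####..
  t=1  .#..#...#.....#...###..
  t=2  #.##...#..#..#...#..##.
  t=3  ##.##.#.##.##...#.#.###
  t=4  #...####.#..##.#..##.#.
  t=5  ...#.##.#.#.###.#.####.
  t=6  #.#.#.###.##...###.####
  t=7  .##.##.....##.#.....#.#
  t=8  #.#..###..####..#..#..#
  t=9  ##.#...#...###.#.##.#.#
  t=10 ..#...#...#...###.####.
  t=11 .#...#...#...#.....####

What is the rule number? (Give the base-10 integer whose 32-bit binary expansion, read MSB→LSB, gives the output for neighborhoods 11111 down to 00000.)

1428535884

  ##### -> .   bit 31 = 0  t=0,i=2
  ####. -> #   bit 30 = 1  t=0,i=4
  ###.# -> .   bit 29 = 0  t=0,i=5
  ###.. -> #   bit 28 = 1  t=0,i=20
  ##.## -> .   bit 27 = 0  t=0,i=6
  ##.#. -> #   bit 26 = 1  t=2,i=22
  ##..# -> .   bit 25 = 0  t=0,i=21
  ##... -> #   bit 24 = 1  t=1,i=21
  #.### -> .   bit 23 = 0  t=0,i=7
  #.##. -> .   bit 22 = 0  t=2,i=2
  #.#.# -> #   bit 21 = 1  t=2,i=0
  #.#.. -> .   bit 20 = 0  t=4,i=0
  #..## -> .   bit 19 = 0  t=0,i=22
  #..#. -> #   bit 18 = 1  t=1,i=3
  #...# -> .   bit 17 = 0  t=1,i=6
  #.... -> #   bit 16 = 1  t=1,i=10
  .#### -> #   bit 15 = 1  t=0,i=1
  .###. -> .   bit 14 = 0  t=1,i=19
  .##.# -> #   bit 13 = 1  t=2,i=21
  .##.. -> #   bit 12 = 1  t=2,i=3
  .#.## -> #   bit 11 = 1  t=2,i=1
  .#.#. -> .   bit 10 = 0  t=3,i=17
  .#..# -> #   bit 9 = 1  t=1,i=2
  .#... -> .   bit 8 = 0  t=1,i=5
  ..### -> .   bit 7 = 0  t=0,i=0
  ..##. -> #   bit 6 = 1  t=2,i=20
  ..#.# -> .   bit 5 = 0  t=3,i=16
  ..#.. -> .   bit 4 = 0  t=1,i=1
  ...## -> #   bit 3 = 1  t=1,i=17
  ...#. -> #   bit 2 = 1  t=1,i=0
  ....# -> .   bit 1 = 0  t=1,i=12
  ..... -> .   bit 0 = 0  t=1,i=11
  bits 01010101001001011011101001001100 = 1428535884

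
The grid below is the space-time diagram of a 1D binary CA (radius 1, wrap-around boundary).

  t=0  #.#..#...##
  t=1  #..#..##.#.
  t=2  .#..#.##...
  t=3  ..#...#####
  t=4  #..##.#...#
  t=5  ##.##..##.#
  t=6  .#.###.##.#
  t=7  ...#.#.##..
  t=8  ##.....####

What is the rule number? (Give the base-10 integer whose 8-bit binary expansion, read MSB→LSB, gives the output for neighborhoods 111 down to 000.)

89

  [7] ### => .  t=0,i=10
  [6] ##. => #  t=0,i=0
  [5] #.# => .  t=0,i=1
  [4] #.. => #  t=0,i=3
  [3] .## => #  t=0,i=9
  [2] .#. => .  t=0,i=2
  [1] ..# => .  t=0,i=4
  [0] ... => #  t=0,i=7
  bits 01011001 = 89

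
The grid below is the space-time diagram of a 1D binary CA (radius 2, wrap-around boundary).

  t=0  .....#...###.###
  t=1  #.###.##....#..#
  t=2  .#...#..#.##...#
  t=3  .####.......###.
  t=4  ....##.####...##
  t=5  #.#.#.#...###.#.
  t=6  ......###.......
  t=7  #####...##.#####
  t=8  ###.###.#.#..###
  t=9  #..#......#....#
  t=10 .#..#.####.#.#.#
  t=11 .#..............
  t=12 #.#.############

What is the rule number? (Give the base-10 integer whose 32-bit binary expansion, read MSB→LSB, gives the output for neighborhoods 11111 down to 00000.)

  [31] ##### => #  t=7,i=0
  [30] ####. => .  t=3,i=3
  [29] ###.# => .  t=0,i=11
  [28] ###.. => #  t=0,i=15
  [27] ##.## => #  t=0,i=12
  [26] ##.#. => .  t=5,i=13
  [25] ##..# => #  t=3,i=15
  [24] ##... => #  t=0,i=0
  [23] #.### => .  t=0,i=13
  [22] #.##. => .  t=1,i=6
  [21] #.#.# => .  t=5,i=0
  [20] #.#.. => #  t=2,i=1
  [19] #..## => .  t=1,i=14
  [18] #..#. => .  t=2,i=7
  [17] #...# => #  t=0,i=7
  [16] #.... => .  t=0,i=1
  [15] .#### => .  t=3,i=2
  [14] .###. => .  t=0,i=10
  [13] .##.# => .  t=1,i=0
  [12] .##.. => .  t=1,i=7
  [11] .#.## => .  t=2,i=9
  [10] .#.#. => .  t=2,i=0
  [9] .#..# => .  t=1,i=13
  [8] .#... => #  t=0,i=6
  [7] ..### => .  t=0,i=9
  [6] ..##. => #  t=1,i=15
  [5] ..#.# => .  t=2,i=8
  [4] ..#.. => .  t=0,i=5
  [3] ...## => .  t=0,i=8
  [2] ...#. => #  t=0,i=4
  [1] ....# => #  t=0,i=3
  [0] ..... => #  t=0,i=2
  bits 10011011000100100000000101000111 = 2601648455

2601648455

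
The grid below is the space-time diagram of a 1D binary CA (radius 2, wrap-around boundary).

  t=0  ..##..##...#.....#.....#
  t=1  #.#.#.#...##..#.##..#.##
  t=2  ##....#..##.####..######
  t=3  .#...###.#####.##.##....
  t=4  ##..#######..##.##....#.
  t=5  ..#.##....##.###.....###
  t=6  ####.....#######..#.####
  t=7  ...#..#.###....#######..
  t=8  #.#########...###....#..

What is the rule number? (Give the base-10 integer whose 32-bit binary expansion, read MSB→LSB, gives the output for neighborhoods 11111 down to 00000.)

  #####|.  b31=0 t=2,i=20
  ####.|.  b30=0 t=2,i=0
  ###.#|#  b29=1 t=1,i=0
  ###..|#  b28=1 t=2,i=1
  ##.##|#  b27=1 t=2,i=11
  ##.#.|#  b26=1 t=1,i=1
  ##..#|#  b25=1 t=0,i=4
  ##...|.  b24=0 t=0,i=8
  #.###|#  b23=1 t=1,i=22
  #.##.|.  b22=0 t=1,i=16
  #.#.#|.  b21=0 t=1,i=2
  #.#..|#  b20=1 t=1,i=6
  #..##|.  b19=0 t=0,i=1
  #..#.|#  b18=1 t=1,i=13
  #...#|.  b17=0 t=0,i=9
  #....|.  b16=0 t=0,i=13
  .####|#  b15=1 t=2,i=13
  .###.|#  b14=1 t=1,i=23
  .##.#|#  b13=1 t=2,i=10
  .##..|.  b12=0 t=0,i=3
  .#.##|#  b11=1 t=1,i=15
  .#.#.|.  b10=0 t=1,i=3
  .#..#|#  b9=1 t=0,i=0
  .#...|.  b8=0 t=0,i=12
  ..###|#  b7=1 t=2,i=18
  ..##.|#  b6=1 t=0,i=2
  ..#.#|#  b5=1 t=1,i=14
  ..#..|#  b4=1 t=0,i=11
  ...##|#  b3=1 t=1,i=9
  ...#.|#  b2=1 t=0,i=10
  ....#|.  b1=0 t=0,i=15
  .....|#  b0=1 t=0,i=14
  bits 00111110100101001110101011111101 = 1049946877

1049946877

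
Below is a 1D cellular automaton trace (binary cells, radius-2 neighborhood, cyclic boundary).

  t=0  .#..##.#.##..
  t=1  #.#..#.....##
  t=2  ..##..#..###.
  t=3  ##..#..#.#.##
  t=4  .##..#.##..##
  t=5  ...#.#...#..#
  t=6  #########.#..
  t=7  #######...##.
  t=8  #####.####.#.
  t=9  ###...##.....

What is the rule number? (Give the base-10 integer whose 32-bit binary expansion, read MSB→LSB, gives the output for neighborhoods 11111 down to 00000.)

  [31] ##### => #  t=6,i=2
  [30] ####. => .  t=3,i=0
  [29] ###.# => .  t=1,i=0
  [28] ###.. => #  t=2,i=11
  [27] ##.## => .  t=4,i=0
  [26] ##.#. => .  t=0,i=6
  [25] ##..# => #  t=2,i=4
  [24] ##... => #  t=0,i=11
  [23] #.### => #  t=3,i=11
  [22] #.##. => .  t=0,i=9
  [21] #.#.# => .  t=0,i=7
  [20] #.#.. => #  t=1,i=2
  [19] #..## => .  t=0,i=3
  [18] #..#. => .  t=1,i=4
  [17] #...# => #  t=0,i=12
  [16] #.... => .  t=1,i=7
  [15] .#### => #  t=3,i=12
  [14] .###. => .  t=1,i=12
  [13] .##.# => #  t=0,i=5
  [12] .##.. => .  t=0,i=10
  [11] .#.## => .  t=0,i=8
  [10] .#.#. => #  t=3,i=8
  [9] .#..# => #  t=0,i=2
  [8] .#... => #  t=1,i=6
  [7] ..### => #  t=1,i=11
  [6] ..##. => .  t=0,i=4
  [5] ..#.# => #  t=3,i=7
  [4] ..#.. => .  t=0,i=1
  [3] ...## => #  t=1,i=10
  [2] ...#. => #  t=0,i=0
  [1] ....# => #  t=1,i=9
  [0] ..... => .  t=1,i=8
  bits 10010011100100101010011110101110 = 2475861934

2475861934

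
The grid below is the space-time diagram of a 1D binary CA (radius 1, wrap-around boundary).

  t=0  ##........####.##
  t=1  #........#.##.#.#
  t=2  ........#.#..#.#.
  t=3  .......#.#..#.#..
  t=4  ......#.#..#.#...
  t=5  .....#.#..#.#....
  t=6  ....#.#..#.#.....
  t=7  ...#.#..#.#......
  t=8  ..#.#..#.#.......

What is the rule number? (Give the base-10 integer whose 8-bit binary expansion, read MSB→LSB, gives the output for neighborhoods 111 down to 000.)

  ###|#  b7=1 t=0,i=0
  ##.|.  b6=0 t=0,i=1
  #.#|#  b5=1 t=0,i=14
  #..|.  b4=0 t=0,i=2
  .##|.  b3=0 t=0,i=10
  .#.|.  b2=0 t=1,i=9
  ..#|#  b1=1 t=0,i=9
  ...|.  b0=0 t=0,i=3
  bits 10100010 = 162

162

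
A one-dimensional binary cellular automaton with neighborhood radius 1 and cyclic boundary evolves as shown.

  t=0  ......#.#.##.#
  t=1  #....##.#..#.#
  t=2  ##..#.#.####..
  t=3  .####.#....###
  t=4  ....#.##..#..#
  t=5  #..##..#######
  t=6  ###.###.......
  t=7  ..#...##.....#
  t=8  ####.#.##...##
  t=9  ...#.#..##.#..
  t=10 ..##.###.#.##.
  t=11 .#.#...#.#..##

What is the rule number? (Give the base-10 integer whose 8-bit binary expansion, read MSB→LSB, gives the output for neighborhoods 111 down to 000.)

86

  ###|.  b7=0 t=2,i=9
  ##.|#  b6=1 t=0,i=11
  #.#|.  b5=0 t=0,i=7
  #..|#  b4=1 t=0,i=0
  .##|.  b3=0 t=0,i=10
  .#.|#  b2=1 t=0,i=6
  ..#|#  b1=1 t=0,i=5
  ...|.  b0=0 t=0,i=1
  bits 01010110 = 86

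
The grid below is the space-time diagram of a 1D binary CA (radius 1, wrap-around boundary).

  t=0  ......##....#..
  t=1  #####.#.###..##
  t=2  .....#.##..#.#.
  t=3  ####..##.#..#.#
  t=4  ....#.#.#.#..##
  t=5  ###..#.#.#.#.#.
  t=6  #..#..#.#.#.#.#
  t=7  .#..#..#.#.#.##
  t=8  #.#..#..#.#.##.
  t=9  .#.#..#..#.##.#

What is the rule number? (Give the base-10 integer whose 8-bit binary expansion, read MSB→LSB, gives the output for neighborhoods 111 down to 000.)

  nb ###: next=.  (t=1,i=0, bit7=0)
  nb ##.: next=.  (t=0,i=7, bit6=0)
  nb #.#: next=#  (t=1,i=5, bit5=1)
  nb #..: next=#  (t=0,i=8, bit4=1)
  nb .##: next=#  (t=0,i=6, bit3=1)
  nb .#.: next=.  (t=0,i=12, bit2=0)
  nb ..#: next=.  (t=0,i=5, bit1=0)
  nb ...: next=#  (t=0,i=0, bit0=1)
  bits 00111001 = 57

57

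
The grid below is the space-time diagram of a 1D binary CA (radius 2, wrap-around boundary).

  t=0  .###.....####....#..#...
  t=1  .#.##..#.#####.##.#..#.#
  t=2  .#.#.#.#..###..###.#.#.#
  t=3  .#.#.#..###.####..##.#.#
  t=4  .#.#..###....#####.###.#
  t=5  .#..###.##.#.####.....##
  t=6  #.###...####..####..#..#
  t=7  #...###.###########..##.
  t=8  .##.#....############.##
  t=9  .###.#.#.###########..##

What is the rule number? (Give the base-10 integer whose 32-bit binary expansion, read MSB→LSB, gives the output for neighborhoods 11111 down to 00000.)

3614090150

  [31] ##### => #  t=1,i=11
  [30] ####. => #  t=0,i=11
  [29] ###.# => .  t=1,i=13
  [28] ###.. => #  t=0,i=3
  [27] ##.## => .  t=1,i=14
  [26] ##.#. => #  t=1,i=17
  [25] ##..# => #  t=1,i=5
  [24] ##... => #  t=0,i=4
  [23] #.### => .  t=1,i=9
  [22] #.##. => #  t=1,i=3
  [21] #.#.# => #  t=1,i=1
  [20] #.#.. => .  t=1,i=18
  [19] #..## => #  t=2,i=9
  [18] #..#. => .  t=0,i=19
  [17] #...# => #  t=6,i=6
  [16] #.... => .  t=0,i=5
  [15] .#### => #  t=0,i=10
  [14] .###. => .  t=0,i=2
  [13] .##.# => #  t=1,i=16
  [12] .##.. => .  t=1,i=4
  [11] .#.## => .  t=1,i=2
  [10] .#.#. => .  t=1,i=0
  [9] .#..# => #  t=0,i=18
  [8] .#... => #  t=0,i=21
  [7] ..### => #  t=0,i=1
  [6] ..##. => .  t=3,i=18
  [5] ..#.# => #  t=1,i=7
  [4] ..#.. => .  t=0,i=17
  [3] ...## => .  t=0,i=0
  [2] ...#. => #  t=0,i=16
  [1] ....# => #  t=0,i=7
  [0] ..... => .  t=0,i=6
  bits 11010111011010101010001110100110 = 3614090150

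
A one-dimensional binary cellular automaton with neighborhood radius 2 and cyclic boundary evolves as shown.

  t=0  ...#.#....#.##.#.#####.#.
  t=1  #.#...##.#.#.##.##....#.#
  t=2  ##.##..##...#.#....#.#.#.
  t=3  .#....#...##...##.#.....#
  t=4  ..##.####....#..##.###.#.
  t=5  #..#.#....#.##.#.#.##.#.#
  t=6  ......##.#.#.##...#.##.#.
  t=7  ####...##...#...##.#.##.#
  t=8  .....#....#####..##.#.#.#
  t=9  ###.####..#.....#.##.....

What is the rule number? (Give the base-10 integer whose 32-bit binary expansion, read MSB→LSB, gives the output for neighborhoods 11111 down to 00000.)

76245397

  ##### -> .   bit 31 = 0  t=0,i=19
  ####. -> .   bit 30 = 0  t=0,i=20
  ###.# -> .   bit 29 = 0  t=0,i=21
  ###.. -> .   bit 28 = 0  t=4,i=8
  ##.## -> .   bit 27 = 0  t=1,i=15
  ##.#. -> #   bit 26 = 1  t=0,i=14
  ##..# -> .   bit 25 = 0  t=2,i=5
  ##... -> .   bit 24 = 0  t=1,i=18
  #.### -> #   bit 23 = 1  t=0,i=17
  #.##. -> .   bit 22 = 0  t=0,i=12
  #.#.# -> .   bit 21 = 0  t=0,i=15
  #.#.. -> .   bit 20 = 0  t=0,i=5
  #..## -> #   bit 19 = 1  t=2,i=6
  #..#. -> .   bit 18 = 0  t=5,i=2
  #...# -> #   bit 17 = 1  t=1,i=4
  #.... -> #   bit 16 = 1  t=0,i=0
  .#### -> .   bit 15 = 0  t=0,i=18
  .###. -> #   bit 14 = 1  t=4,i=20
  .##.# -> #   bit 13 = 1  t=0,i=13
  .##.. -> .   bit 12 = 0  t=1,i=17
  .#.## -> #   bit 11 = 1  t=0,i=11
  .#.#. -> .   bit 10 = 0  t=0,i=4
  .#..# -> .   bit 9 = 0  t=4,i=14
  .#... -> #   bit 8 = 1  t=0,i=6
  ..### -> #   bit 7 = 1  t=8,i=10
  ..##. -> .   bit 6 = 0  t=1,i=6
  ..#.# -> .   bit 5 = 0  t=0,i=3
  ..#.. -> #   bit 4 = 1  t=3,i=6
  ...## -> .   bit 3 = 0  t=1,i=5
  ...#. -> #   bit 2 = 1  t=0,i=2
  ....# -> .   bit 1 = 0  t=0,i=1
  ..... -> #   bit 0 = 1  t=3,i=21
  bits 00000100100010110110100110010101 = 76245397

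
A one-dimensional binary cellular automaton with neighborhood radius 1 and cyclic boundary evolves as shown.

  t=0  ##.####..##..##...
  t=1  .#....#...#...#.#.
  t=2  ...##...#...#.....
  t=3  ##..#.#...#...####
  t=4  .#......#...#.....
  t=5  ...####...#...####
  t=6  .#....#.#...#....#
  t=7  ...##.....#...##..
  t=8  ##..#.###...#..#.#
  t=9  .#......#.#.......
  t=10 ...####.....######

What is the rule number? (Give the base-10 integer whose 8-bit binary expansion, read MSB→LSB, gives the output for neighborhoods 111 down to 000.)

  ###|.  b7=0 t=0,i=4
  ##.|#  b6=1 t=0,i=1
  #.#|.  b5=0 t=0,i=2
  #..|.  b4=0 t=0,i=7
  .##|.  b3=0 t=0,i=0
  .#.|.  b2=0 t=1,i=1
  ..#|.  b1=0 t=0,i=8
  ...|#  b0=1 t=0,i=16
  bits 01000001 = 65

65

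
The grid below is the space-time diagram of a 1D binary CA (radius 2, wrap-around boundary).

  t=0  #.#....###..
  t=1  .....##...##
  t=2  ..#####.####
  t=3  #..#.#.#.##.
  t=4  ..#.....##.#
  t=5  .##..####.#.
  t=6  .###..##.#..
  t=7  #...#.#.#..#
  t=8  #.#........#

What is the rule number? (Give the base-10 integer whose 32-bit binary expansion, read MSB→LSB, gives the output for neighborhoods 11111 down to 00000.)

1313249371

  #####|.  b31=0 t=2,i=4
  ####.|#  b30=1 t=2,i=5
  ###.#|.  b29=0 t=2,i=6
  ###..|.  b28=0 t=0,i=9
  ##.##|#  b27=1 t=2,i=7
  ##.#.|#  b26=1 t=3,i=11
  ##..#|#  b25=1 t=0,i=10
  ##...|.  b24=0 t=1,i=0
  #.###|.  b23=0 t=2,i=8
  #.##.|#  b22=1 t=3,i=9
  #.#.#|.  b21=0 t=3,i=5
  #.#..|.  b20=0 t=0,i=2
  #..##|.  b19=0 t=2,i=1
  #..#.|#  b18=1 t=0,i=11
  #...#|#  b17=1 t=1,i=8
  #....|.  b16=0 t=0,i=4
  .####|#  b15=1 t=2,i=3
  .###.|.  b14=0 t=0,i=8
  .##.#|.  b13=0 t=3,i=10
  .##..|#  b12=1 t=1,i=6
  .#.##|#  b11=1 t=3,i=8
  .#.#.|.  b10=0 t=0,i=1
  .#..#|.  b9=0 t=3,i=1
  .#...|.  b8=0 t=0,i=3
  ..###|.  b7=0 t=0,i=7
  ..##.|#  b6=1 t=1,i=5
  ..#.#|.  b5=0 t=0,i=0
  ..#..|#  b4=1 t=4,i=2
  ...##|#  b3=1 t=0,i=6
  ...#.|.  b2=0 t=7,i=3
  ....#|#  b1=1 t=0,i=5
  .....|#  b0=1 t=1,i=2
  bits 01001110010001101001100001011011 = 1313249371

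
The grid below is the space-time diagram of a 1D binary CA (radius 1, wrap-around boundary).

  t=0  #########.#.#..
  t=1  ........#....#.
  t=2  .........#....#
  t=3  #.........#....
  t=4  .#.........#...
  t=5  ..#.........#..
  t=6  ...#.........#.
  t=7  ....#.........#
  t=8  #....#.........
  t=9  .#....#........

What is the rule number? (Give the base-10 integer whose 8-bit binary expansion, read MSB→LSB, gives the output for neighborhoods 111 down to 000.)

80

  [7] ### => .  t=0,i=1
  [6] ##. => #  t=0,i=8
  [5] #.# => .  t=0,i=9
  [4] #.. => #  t=0,i=13
  [3] .## => .  t=0,i=0
  [2] .#. => .  t=0,i=10
  [1] ..# => .  t=0,i=14
  [0] ... => .  t=1,i=0
  bits 01010000 = 80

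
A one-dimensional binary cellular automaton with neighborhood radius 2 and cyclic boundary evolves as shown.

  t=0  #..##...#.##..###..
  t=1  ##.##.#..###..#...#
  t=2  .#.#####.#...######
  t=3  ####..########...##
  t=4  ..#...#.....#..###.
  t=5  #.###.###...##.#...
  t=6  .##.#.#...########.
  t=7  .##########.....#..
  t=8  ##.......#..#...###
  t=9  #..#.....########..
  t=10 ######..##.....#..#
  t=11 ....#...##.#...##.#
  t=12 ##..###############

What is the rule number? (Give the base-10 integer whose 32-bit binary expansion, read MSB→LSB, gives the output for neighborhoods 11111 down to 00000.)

  #####|.  b31=0 t=2,i=5
  ####.|#  b30=1 t=2,i=6
  ###.#|#  b29=1 t=1,i=1
  ###..|.  b28=0 t=0,i=16
  ##.##|.  b27=0 t=1,i=2
  ##.#.|#  b26=1 t=1,i=5
  ##..#|.  b25=0 t=0,i=12
  ##...|.  b24=0 t=0,i=5
  #.###|#  b23=1 t=2,i=3
  #.##.|#  b22=1 t=0,i=10
  #.#.#|#  b21=1 t=2,i=1
  #.#..|#  b20=1 t=1,i=6
  #..##|.  b19=0 t=0,i=2
  #..#.|#  b18=1 t=0,i=18
  #...#|#  b17=1 t=0,i=6
  #....|#  b16=1 t=4,i=8
  .####|.  b15=0 t=2,i=4
  .###.|.  b14=0 t=0,i=15
  .##.#|#  b13=1 t=1,i=4
  .##..|#  b12=1 t=0,i=4
  .#.##|#  b11=1 t=0,i=9
  .#.#.|#  b10=1 t=6,i=5
  .#..#|#  b9=1 t=0,i=1
  .#...|#  b8=1 t=1,i=15
  ..###|#  b7=1 t=0,i=14
  ..##.|#  b6=1 t=0,i=3
  ..#.#|.  b5=0 t=0,i=8
  ..#..|#  b4=1 t=0,i=0
  ...##|#  b3=1 t=1,i=17
  ...#.|.  b2=0 t=0,i=7
  ....#|.  b1=0 t=4,i=10
  .....|.  b0=0 t=4,i=9
  bits 01100100111101110011111111011000 = 1693925336

1693925336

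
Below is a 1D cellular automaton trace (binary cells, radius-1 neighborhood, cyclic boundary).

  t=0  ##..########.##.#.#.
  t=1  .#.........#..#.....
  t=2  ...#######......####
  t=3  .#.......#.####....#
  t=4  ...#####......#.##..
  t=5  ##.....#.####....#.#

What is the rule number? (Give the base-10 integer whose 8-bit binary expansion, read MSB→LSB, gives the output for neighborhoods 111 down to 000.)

65

  nb ###: next=.  (t=0,i=5, bit7=0)
  nb ##.: next=#  (t=0,i=1, bit6=1)
  nb #.#: next=.  (t=0,i=12, bit5=0)
  nb #..: next=.  (t=0,i=2, bit4=0)
  nb .##: next=.  (t=0,i=0, bit3=0)
  nb .#.: next=.  (t=0,i=16, bit2=0)
  nb ..#: next=.  (t=0,i=3, bit1=0)
  nb ...: next=#  (t=1,i=3, bit0=1)
  bits 01000001 = 65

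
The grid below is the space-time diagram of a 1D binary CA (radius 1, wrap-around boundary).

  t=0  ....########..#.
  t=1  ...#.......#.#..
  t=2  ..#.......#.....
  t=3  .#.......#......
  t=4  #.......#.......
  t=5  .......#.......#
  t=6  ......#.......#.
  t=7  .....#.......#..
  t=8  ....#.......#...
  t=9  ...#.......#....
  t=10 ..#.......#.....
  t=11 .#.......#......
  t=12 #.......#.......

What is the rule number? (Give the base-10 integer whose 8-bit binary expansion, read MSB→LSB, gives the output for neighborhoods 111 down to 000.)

  ###|.  b7=0 t=0,i=5
  ##.|#  b6=1 t=0,i=11
  #.#|.  b5=0 t=1,i=12
  #..|.  b4=0 t=0,i=12
  .##|.  b3=0 t=0,i=4
  .#.|.  b2=0 t=0,i=14
  ..#|#  b1=1 t=0,i=3
  ...|.  b0=0 t=0,i=0
  bits 01000010 = 66

66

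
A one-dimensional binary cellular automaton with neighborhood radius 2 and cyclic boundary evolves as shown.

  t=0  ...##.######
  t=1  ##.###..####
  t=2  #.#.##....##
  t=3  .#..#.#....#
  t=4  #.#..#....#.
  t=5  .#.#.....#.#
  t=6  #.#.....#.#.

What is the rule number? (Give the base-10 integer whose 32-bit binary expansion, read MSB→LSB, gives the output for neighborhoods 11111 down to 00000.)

3712116292

  #####|#  b31=1 t=0,i=8
  ####.|#  b30=1 t=0,i=10
  ###.#|.  b29=0 t=1,i=1
  ###..|#  b28=1 t=0,i=11
  ##.##|#  b27=1 t=0,i=5
  ##.#.|#  b26=1 t=2,i=1
  ##..#|.  b25=0 t=1,i=6
  ##...|#  b24=1 t=0,i=0
  #.###|.  b23=0 t=0,i=6
  #.##.|#  b22=1 t=2,i=4
  #.#.#|.  b21=0 t=2,i=2
  #.#..|.  b20=0 t=3,i=1
  #..##|.  b19=0 t=1,i=7
  #..#.|.  b18=0 t=3,i=3
  #...#|#  b17=1 t=0,i=1
  #....|.  b16=0 t=2,i=7
  .####|.  b15=0 t=0,i=7
  .###.|#  b14=1 t=1,i=4
  .##.#|#  b13=1 t=0,i=4
  .##..|.  b12=0 t=2,i=5
  .#.##|.  b11=0 t=2,i=3
  .#.#.|#  b10=1 t=3,i=0
  .#..#|#  b9=1 t=3,i=2
  .#...|.  b8=0 t=3,i=7
  ..###|.  b7=0 t=1,i=8
  ..##.|#  b6=1 t=0,i=3
  ..#.#|.  b5=0 t=3,i=4
  ..#..|.  b4=0 t=4,i=5
  ...##|.  b3=0 t=0,i=2
  ...#.|#  b2=1 t=3,i=10
  ....#|.  b1=0 t=2,i=8
  .....|.  b0=0 t=5,i=6
  bits 11011101010000100110011001000100 = 3712116292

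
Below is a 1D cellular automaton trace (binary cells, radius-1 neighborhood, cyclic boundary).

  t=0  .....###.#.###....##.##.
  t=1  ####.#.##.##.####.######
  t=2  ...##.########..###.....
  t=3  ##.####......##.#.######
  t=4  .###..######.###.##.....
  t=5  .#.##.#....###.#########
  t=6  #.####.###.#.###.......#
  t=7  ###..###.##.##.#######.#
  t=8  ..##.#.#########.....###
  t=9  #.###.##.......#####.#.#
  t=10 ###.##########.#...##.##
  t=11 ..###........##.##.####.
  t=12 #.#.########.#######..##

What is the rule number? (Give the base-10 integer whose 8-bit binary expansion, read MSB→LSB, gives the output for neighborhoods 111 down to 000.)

  ### -> .   bit 7 = 0  t=0,i=6
  ##. -> #   bit 6 = 1  t=0,i=7
  #.# -> #   bit 5 = 1  t=0,i=8
  #.. -> #   bit 4 = 1  t=0,i=14
  .## -> #   bit 3 = 1  t=0,i=5
  .#. -> .   bit 2 = 0  t=0,i=9
  ..# -> .   bit 1 = 0  t=0,i=4
  ... -> #   bit 0 = 1  t=0,i=0
  bits 01111001 = 121

121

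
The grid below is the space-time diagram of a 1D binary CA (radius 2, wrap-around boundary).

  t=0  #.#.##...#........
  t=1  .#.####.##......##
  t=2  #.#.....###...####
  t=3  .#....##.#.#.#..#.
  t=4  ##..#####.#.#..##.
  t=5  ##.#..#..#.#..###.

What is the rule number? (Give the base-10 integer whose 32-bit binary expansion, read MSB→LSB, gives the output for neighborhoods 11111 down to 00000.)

2236382302

  nb #####: next=#  (t=2,i=16, bit31=1)
  nb ####.: next=.  (t=1,i=5, bit30=0)
  nb ###.#: next=.  (t=1,i=6, bit29=0)
  nb ###..: next=.  (t=2,i=10, bit28=0)
  nb ##.##: next=.  (t=1,i=7, bit27=0)
  nb ##.#.: next=#  (t=1,i=0, bit26=1)
  nb ##..#: next=.  (t=4,i=2, bit25=0)
  nb ##...: next=#  (t=0,i=6, bit24=1)
  nb #.###: next=.  (t=1,i=3, bit23=0)
  nb #.##.: next=#  (t=0,i=4, bit22=1)
  nb #.#.#: next=.  (t=0,i=2, bit21=0)
  nb #.#..: next=.  (t=2,i=2, bit20=0)
  nb #..##: next=#  (t=4,i=3, bit19=1)
  nb #..#.: next=#  (t=3,i=0, bit18=1)
  nb #...#: next=.  (t=0,i=7, bit17=0)
  nb #....: next=.  (t=0,i=11, bit16=0)
  nb .####: next=.  (t=1,i=4, bit15=0)
  nb .###.: next=#  (t=2,i=9, bit14=1)
  nb .##.#: next=#  (t=1,i=17, bit13=1)
  nb .##..: next=#  (t=0,i=5, bit12=1)
  nb .#.##: next=#  (t=0,i=3, bit11=1)
  nb .#.#.: next=#  (t=0,i=1, bit10=1)
  nb .#..#: next=.  (t=3,i=14, bit9=0)
  nb .#...: next=.  (t=0,i=10, bit8=0)
  nb ..###: next=.  (t=2,i=8, bit7=0)
  nb ..##.: next=#  (t=1,i=16, bit6=1)
  nb ..#.#: next=.  (t=0,i=0, bit5=0)
  nb ..#..: next=#  (t=0,i=9, bit4=1)
  nb ...##: next=#  (t=1,i=15, bit3=1)
  nb ...#.: next=#  (t=0,i=8, bit2=1)
  nb ....#: next=#  (t=0,i=16, bit1=1)
  nb .....: next=.  (t=0,i=12, bit0=0)
  bits 10000101010011000111110001011110 = 2236382302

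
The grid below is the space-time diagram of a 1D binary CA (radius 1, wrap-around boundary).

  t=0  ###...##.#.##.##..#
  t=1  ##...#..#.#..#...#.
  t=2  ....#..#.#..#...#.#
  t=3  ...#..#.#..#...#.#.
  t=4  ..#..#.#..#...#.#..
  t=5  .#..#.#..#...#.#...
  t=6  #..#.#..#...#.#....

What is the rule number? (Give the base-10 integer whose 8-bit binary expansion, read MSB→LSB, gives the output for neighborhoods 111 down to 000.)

162

  ###|#  b7=1 t=0,i=0
  ##.|.  b6=0 t=0,i=2
  #.#|#  b5=1 t=0,i=8
  #..|.  b4=0 t=0,i=3
  .##|.  b3=0 t=0,i=6
  .#.|.  b2=0 t=0,i=9
  ..#|#  b1=1 t=0,i=5
  ...|.  b0=0 t=0,i=4
  bits 10100010 = 162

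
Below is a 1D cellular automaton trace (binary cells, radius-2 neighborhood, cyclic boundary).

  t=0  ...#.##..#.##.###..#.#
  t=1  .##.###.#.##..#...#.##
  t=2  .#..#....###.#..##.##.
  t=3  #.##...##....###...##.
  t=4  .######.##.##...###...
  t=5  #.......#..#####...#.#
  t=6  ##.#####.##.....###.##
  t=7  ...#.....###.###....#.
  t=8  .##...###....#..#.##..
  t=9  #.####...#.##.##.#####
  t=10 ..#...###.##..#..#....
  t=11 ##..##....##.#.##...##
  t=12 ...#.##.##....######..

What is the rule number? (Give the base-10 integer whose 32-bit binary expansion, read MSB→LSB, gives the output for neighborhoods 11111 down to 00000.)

  nb #####: next=.  (t=4,i=3, bit31=0)
  nb ####.: next=.  (t=4,i=5, bit30=0)
  nb ###.#: next=.  (t=1,i=6, bit29=0)
  nb ###..: next=.  (t=0,i=16, bit28=0)
  nb ##.##: next=.  (t=0,i=13, bit27=0)
  nb ##.#.: next=.  (t=1,i=7, bit26=0)
  nb ##..#: next=.  (t=0,i=7, bit25=0)
  nb ##...: next=#  (t=3,i=4, bit24=1)
  nb #.###: next=#  (t=0,i=14, bit23=1)
  nb #.##.: next=#  (t=0,i=5, bit22=1)
  nb #.#.#: next=.  (t=1,i=8, bit21=0)
  nb #.#..: next=#  (t=0,i=21, bit20=1)
  nb #..##: next=#  (t=2,i=15, bit19=1)
  nb #..#.: next=#  (t=0,i=8, bit18=1)
  nb #...#: next=#  (t=0,i=1, bit17=1)
  nb #....: next=.  (t=2,i=6, bit16=0)
  nb .####: next=.  (t=4,i=2, bit15=0)
  nb .###.: next=.  (t=0,i=15, bit14=0)
  nb .##.#: next=.  (t=0,i=12, bit13=0)
  nb .##..: next=#  (t=0,i=6, bit12=1)
  nb .#.##: next=#  (t=0,i=4, bit11=1)
  nb .#.#.: next=#  (t=0,i=20, bit10=1)
  nb .#..#: next=#  (t=2,i=2, bit9=1)
  nb .#...: next=.  (t=0,i=0, bit8=0)
  nb ..###: next=.  (t=2,i=9, bit7=0)
  nb ..##.: next=.  (t=2,i=16, bit6=0)
  nb ..#.#: next=.  (t=0,i=3, bit5=0)
  nb ..#..: next=.  (t=1,i=14, bit4=0)
  nb ...##: next=#  (t=2,i=8, bit3=1)
  nb ...#.: next=#  (t=0,i=2, bit2=1)
  nb ....#: next=#  (t=2,i=7, bit1=1)
  nb .....: next=#  (t=5,i=3, bit0=1)
  bits 00000001110111100001111000001111 = 31333903

31333903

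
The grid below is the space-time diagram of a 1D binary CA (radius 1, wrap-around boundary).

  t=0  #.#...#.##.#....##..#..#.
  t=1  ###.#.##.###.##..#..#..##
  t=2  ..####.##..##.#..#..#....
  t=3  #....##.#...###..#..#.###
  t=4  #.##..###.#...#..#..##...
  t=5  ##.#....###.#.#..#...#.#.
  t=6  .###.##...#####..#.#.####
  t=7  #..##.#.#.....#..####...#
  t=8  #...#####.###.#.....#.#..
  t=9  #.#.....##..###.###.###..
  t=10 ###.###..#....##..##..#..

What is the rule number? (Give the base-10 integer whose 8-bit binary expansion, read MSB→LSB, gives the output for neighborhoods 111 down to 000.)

101

  ### -> .   bit 7 = 0  t=1,i=0
  ##. -> #   bit 6 = 1  t=0,i=9
  #.# -> #   bit 5 = 1  t=0,i=1
  #.. -> .   bit 4 = 0  t=0,i=3
  .## -> .   bit 3 = 0  t=0,i=8
  .#. -> #   bit 2 = 1  t=0,i=0
  ..# -> .   bit 1 = 0  t=0,i=5
  ... -> #   bit 0 = 1  t=0,i=4
  bits 01100101 = 101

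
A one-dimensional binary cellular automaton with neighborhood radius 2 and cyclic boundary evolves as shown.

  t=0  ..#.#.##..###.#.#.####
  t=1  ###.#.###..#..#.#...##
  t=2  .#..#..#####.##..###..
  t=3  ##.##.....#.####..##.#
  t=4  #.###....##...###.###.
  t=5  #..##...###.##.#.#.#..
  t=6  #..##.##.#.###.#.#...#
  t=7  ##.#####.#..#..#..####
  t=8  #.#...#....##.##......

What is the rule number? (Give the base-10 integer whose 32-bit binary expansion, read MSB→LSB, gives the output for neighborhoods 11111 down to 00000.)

  #####|.  b31=0 t=1,i=0
  ####.|#  b30=1 t=0,i=20
  ###.#|.  b29=0 t=0,i=12
  ###..|#  b28=1 t=0,i=21
  ##.##|#  b27=1 t=2,i=12
  ##.#.|.  b26=0 t=0,i=13
  ##..#|#  b25=1 t=0,i=0
  ##...|.  b24=0 t=2,i=20
  #.###|.  b23=0 t=0,i=18
  #.##.|#  b22=1 t=0,i=6
  #.#.#|#  b21=1 t=0,i=4
  #.#..|.  b20=0 t=1,i=16
  #..##|.  b19=0 t=0,i=9
  #..#.|#  b18=1 t=0,i=1
  #...#|#  b17=1 t=1,i=18
  #....|.  b16=0 t=3,i=6
  .####|.  b15=0 t=0,i=19
  .###.|#  b14=1 t=0,i=11
  .##.#|#  b13=1 t=3,i=19
  .##..|#  b12=1 t=0,i=7
  .#.##|.  b11=0 t=0,i=5
  .#.#.|.  b10=0 t=0,i=3
  .#..#|.  b9=0 t=1,i=12
  .#...|#  b8=1 t=1,i=17
  ..###|.  b7=0 t=0,i=10
  ..##.|#  b6=1 t=3,i=18
  ..#.#|#  b5=1 t=0,i=2
  ..#..|#  b4=1 t=1,i=11
  ...##|#  b3=1 t=1,i=19
  ...#.|#  b2=1 t=2,i=0
  ....#|.  b1=0 t=3,i=8
  .....|.  b0=0 t=3,i=7
  bits 01011010011001100111000101111100 = 1516663164

1516663164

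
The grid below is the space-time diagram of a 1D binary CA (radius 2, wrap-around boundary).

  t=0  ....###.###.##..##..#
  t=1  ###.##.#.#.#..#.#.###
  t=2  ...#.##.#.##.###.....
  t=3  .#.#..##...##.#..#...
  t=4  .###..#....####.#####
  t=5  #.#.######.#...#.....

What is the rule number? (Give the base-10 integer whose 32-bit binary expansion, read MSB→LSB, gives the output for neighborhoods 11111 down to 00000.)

  [31] ##### => .  t=1,i=0
  [30] ####. => .  t=1,i=1
  [29] ###.# => .  t=0,i=6
  [28] ###.. => .  t=2,i=15
  [27] ##.## => #  t=0,i=7
  [26] ##.#. => #  t=1,i=6
  [25] ##..# => #  t=0,i=14
  [24] ##... => .  t=2,i=16
  [23] #.### => .  t=0,i=8
  [22] #.##. => .  t=0,i=12
  [21] #.#.# => .  t=1,i=7
  [20] #.#.. => #  t=1,i=11
  [19] #..## => .  t=0,i=15
  [18] #..#. => #  t=0,i=19
  [17] #...# => .  t=3,i=9
  [16] #.... => #  t=0,i=1
  [15] .#### => .  t=1,i=19
  [14] .###. => #  t=0,i=5
  [13] .##.# => #  t=1,i=5
  [12] .##.. => .  t=0,i=13
  [11] .#.## => .  t=1,i=17
  [10] .#.#. => #  t=1,i=8
  [9] .#..# => .  t=1,i=12
  [8] .#... => #  t=0,i=0
  [7] ..### => #  t=0,i=4
  [6] ..##. => #  t=0,i=16
  [5] ..#.# => #  t=1,i=14
  [4] ..#.. => #  t=0,i=20
  [3] ...## => .  t=0,i=3
  [2] ...#. => .  t=2,i=2
  [1] ....# => #  t=0,i=2
  [0] ..... => .  t=2,i=0
  bits 00001110000101010110010111110010 = 236283378

236283378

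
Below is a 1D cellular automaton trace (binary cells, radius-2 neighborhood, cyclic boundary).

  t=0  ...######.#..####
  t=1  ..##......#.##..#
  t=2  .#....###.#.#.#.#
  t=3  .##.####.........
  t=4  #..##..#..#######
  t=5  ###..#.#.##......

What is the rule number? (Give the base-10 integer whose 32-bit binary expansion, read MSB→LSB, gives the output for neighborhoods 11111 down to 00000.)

450380219

  nb #####: next=.  (t=0,i=5, bit31=0)
  nb ####.: next=.  (t=0,i=7, bit30=0)
  nb ###.#: next=.  (t=0,i=8, bit29=0)
  nb ###..: next=#  (t=0,i=16, bit28=1)
  nb ##.##: next=#  (t=3,i=3, bit27=1)
  nb ##.#.: next=.  (t=0,i=9, bit26=0)
  nb ##..#: next=#  (t=1,i=14, bit25=1)
  nb ##...: next=.  (t=0,i=0, bit24=0)
  nb #.###: next=#  (t=3,i=4, bit23=1)
  nb #.##.: next=#  (t=1,i=12, bit22=1)
  nb #.#.#: next=.  (t=2,i=10, bit21=0)
  nb #.#..: next=#  (t=0,i=10, bit20=1)
  nb #..##: next=#  (t=0,i=12, bit19=1)
  nb #..#.: next=.  (t=1,i=15, bit18=0)
  nb #...#: next=.  (t=0,i=1, bit17=0)
  nb #....: next=.  (t=1,i=5, bit16=0)
  nb .####: next=.  (t=0,i=4, bit15=0)
  nb .###.: next=#  (t=2,i=7, bit14=1)
  nb .##.#: next=.  (t=3,i=2, bit13=0)
  nb .##..: next=.  (t=1,i=3, bit12=0)
  nb .#.##: next=.  (t=1,i=11, bit11=0)
  nb .#.#.: next=.  (t=2,i=0, bit10=0)
  nb .#..#: next=.  (t=0,i=11, bit9=0)
  nb .#...: next=#  (t=2,i=2, bit8=1)
  nb ..###: next=#  (t=0,i=3, bit7=1)
  nb ..##.: next=.  (t=1,i=2, bit6=0)
  nb ..#.#: next=#  (t=1,i=10, bit5=1)
  nb ..#..: next=#  (t=1,i=16, bit4=1)
  nb ...##: next=#  (t=0,i=2, bit3=1)
  nb ...#.: next=.  (t=1,i=9, bit2=0)
  nb ....#: next=#  (t=1,i=8, bit1=1)
  nb .....: next=#  (t=1,i=6, bit0=1)
  bits 00011010110110000100000110111011 = 450380219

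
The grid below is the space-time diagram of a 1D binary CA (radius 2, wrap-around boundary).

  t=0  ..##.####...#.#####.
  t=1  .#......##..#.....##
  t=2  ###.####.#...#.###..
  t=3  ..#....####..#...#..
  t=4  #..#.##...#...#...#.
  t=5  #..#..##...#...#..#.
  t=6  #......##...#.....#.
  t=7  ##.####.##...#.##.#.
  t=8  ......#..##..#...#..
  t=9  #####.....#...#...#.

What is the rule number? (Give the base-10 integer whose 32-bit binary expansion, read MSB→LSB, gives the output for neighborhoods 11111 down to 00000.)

  ##### -> .   bit 31 = 0  t=0,i=16
  ####. -> .   bit 30 = 0  t=0,i=7
  ###.# -> #   bit 29 = 1  t=2,i=2
  ###.. -> #   bit 28 = 1  t=0,i=8
  ##.## -> .   bit 27 = 0  t=0,i=4
  ##.#. -> #   bit 26 = 1  t=1,i=0
  ##..# -> .   bit 25 = 0  t=1,i=10
  ##... -> #   bit 24 = 1  t=0,i=9
  #.### -> .   bit 23 = 0  t=0,i=5
  #.##. -> .   bit 22 = 0  t=4,i=5
  #.#.# -> .   bit 21 = 0  t=7,i=18
  #.#.. -> #   bit 20 = 1  t=1,i=1
  #..## -> .   bit 19 = 0  t=2,i=19
  #..#. -> .   bit 18 = 0  t=1,i=11
  #...# -> .   bit 17 = 0  t=0,i=0
  #.... -> .   bit 16 = 0  t=1,i=3
  .#### -> .   bit 15 = 0  t=0,i=6
  .###. -> .   bit 14 = 0  t=2,i=1
  .##.# -> .   bit 13 = 0  t=0,i=3
  .##.. -> #   bit 12 = 1  t=1,i=9
  .#.## -> .   bit 11 = 0  t=0,i=13
  .#.#. -> .   bit 10 = 0  t=4,i=19
  .#..# -> .   bit 9 = 0  t=4,i=1
  .#... -> #   bit 8 = 1  t=1,i=2
  ..### -> .   bit 7 = 0  t=2,i=0
  ..##. -> .   bit 6 = 0  t=0,i=2
  ..#.# -> #   bit 5 = 1  t=0,i=12
  ..#.. -> .   bit 4 = 0  t=1,i=12
  ...## -> #   bit 3 = 1  t=0,i=1
  ...#. -> .   bit 2 = 0  t=0,i=11
  ....# -> #   bit 1 = 1  t=1,i=6
  ..... -> #   bit 0 = 1  t=1,i=4
  bits 00110101000100000001000100101011 = 890245419

890245419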